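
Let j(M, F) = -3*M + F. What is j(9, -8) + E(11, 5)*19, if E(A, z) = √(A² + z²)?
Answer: -35 + 19*√146 ≈ 194.58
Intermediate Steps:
j(M, F) = F - 3*M
j(9, -8) + E(11, 5)*19 = (-8 - 3*9) + √(11² + 5²)*19 = (-8 - 27) + √(121 + 25)*19 = -35 + √146*19 = -35 + 19*√146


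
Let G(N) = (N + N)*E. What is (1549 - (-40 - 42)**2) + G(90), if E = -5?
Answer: -6075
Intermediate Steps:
G(N) = -10*N (G(N) = (N + N)*(-5) = (2*N)*(-5) = -10*N)
(1549 - (-40 - 42)**2) + G(90) = (1549 - (-40 - 42)**2) - 10*90 = (1549 - 1*(-82)**2) - 900 = (1549 - 1*6724) - 900 = (1549 - 6724) - 900 = -5175 - 900 = -6075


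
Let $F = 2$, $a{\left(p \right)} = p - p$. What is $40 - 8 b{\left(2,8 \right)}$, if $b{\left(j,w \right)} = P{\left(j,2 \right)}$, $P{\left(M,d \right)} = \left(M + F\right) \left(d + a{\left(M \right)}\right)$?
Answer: $-24$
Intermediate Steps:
$a{\left(p \right)} = 0$
$P{\left(M,d \right)} = d \left(2 + M\right)$ ($P{\left(M,d \right)} = \left(M + 2\right) \left(d + 0\right) = \left(2 + M\right) d = d \left(2 + M\right)$)
$b{\left(j,w \right)} = 4 + 2 j$ ($b{\left(j,w \right)} = 2 \left(2 + j\right) = 4 + 2 j$)
$40 - 8 b{\left(2,8 \right)} = 40 - 8 \left(4 + 2 \cdot 2\right) = 40 - 8 \left(4 + 4\right) = 40 - 64 = -24$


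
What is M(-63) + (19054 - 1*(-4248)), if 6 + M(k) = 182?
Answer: 23478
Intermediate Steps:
M(k) = 176 (M(k) = -6 + 182 = 176)
M(-63) + (19054 - 1*(-4248)) = 176 + (19054 - 1*(-4248)) = 176 + (19054 + 4248) = 176 + 23302 = 23478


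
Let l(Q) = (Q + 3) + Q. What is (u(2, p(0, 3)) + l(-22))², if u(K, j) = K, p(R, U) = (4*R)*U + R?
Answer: 1521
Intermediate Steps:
p(R, U) = R + 4*R*U (p(R, U) = 4*R*U + R = R + 4*R*U)
l(Q) = 3 + 2*Q (l(Q) = (3 + Q) + Q = 3 + 2*Q)
(u(2, p(0, 3)) + l(-22))² = (2 + (3 + 2*(-22)))² = (2 + (3 - 44))² = (2 - 41)² = (-39)² = 1521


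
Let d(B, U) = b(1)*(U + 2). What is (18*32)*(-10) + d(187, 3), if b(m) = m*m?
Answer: -5755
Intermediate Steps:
b(m) = m**2
d(B, U) = 2 + U (d(B, U) = 1**2*(U + 2) = 1*(2 + U) = 2 + U)
(18*32)*(-10) + d(187, 3) = (18*32)*(-10) + (2 + 3) = 576*(-10) + 5 = -5760 + 5 = -5755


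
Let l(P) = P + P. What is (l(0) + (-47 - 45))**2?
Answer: 8464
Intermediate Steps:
l(P) = 2*P
(l(0) + (-47 - 45))**2 = (2*0 + (-47 - 45))**2 = (0 - 92)**2 = (-92)**2 = 8464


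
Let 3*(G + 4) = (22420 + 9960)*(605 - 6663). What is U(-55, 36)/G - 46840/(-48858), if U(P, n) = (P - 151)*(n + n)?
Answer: 1148777142656/1197986263077 ≈ 0.95892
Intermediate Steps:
U(P, n) = 2*n*(-151 + P) (U(P, n) = (-151 + P)*(2*n) = 2*n*(-151 + P))
G = -196158052/3 (G = -4 + ((22420 + 9960)*(605 - 6663))/3 = -4 + (32380*(-6058))/3 = -4 + (⅓)*(-196158040) = -4 - 196158040/3 = -196158052/3 ≈ -6.5386e+7)
U(-55, 36)/G - 46840/(-48858) = (2*36*(-151 - 55))/(-196158052/3) - 46840/(-48858) = (2*36*(-206))*(-3/196158052) - 46840*(-1/48858) = -14832*(-3/196158052) + 23420/24429 = 11124/49039513 + 23420/24429 = 1148777142656/1197986263077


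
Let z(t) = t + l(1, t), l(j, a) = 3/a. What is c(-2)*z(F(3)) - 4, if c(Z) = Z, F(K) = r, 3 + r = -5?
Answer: 51/4 ≈ 12.750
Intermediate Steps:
r = -8 (r = -3 - 5 = -8)
F(K) = -8
z(t) = t + 3/t
c(-2)*z(F(3)) - 4 = -2*(-8 + 3/(-8)) - 4 = -2*(-8 + 3*(-1/8)) - 4 = -2*(-8 - 3/8) - 4 = -2*(-67/8) - 4 = 67/4 - 4 = 51/4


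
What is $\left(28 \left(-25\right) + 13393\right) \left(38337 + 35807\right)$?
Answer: $941109792$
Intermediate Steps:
$\left(28 \left(-25\right) + 13393\right) \left(38337 + 35807\right) = \left(-700 + 13393\right) 74144 = 12693 \cdot 74144 = 941109792$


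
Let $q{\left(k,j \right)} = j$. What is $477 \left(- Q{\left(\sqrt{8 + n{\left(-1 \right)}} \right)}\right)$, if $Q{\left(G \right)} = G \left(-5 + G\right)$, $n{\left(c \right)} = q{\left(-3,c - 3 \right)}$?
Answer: $2862$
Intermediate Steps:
$n{\left(c \right)} = -3 + c$ ($n{\left(c \right)} = c - 3 = -3 + c$)
$477 \left(- Q{\left(\sqrt{8 + n{\left(-1 \right)}} \right)}\right) = 477 \left(- \sqrt{8 - 4} \left(-5 + \sqrt{8 - 4}\right)\right) = 477 \left(- \sqrt{4} \left(-5 + \sqrt{4}\right)\right) = 477 \left(- 2 \left(-5 + 2\right)\right) = 477 \left(- 2 \left(-3\right)\right) = 477 \left(\left(-1\right) \left(-6\right)\right) = 477 \cdot 6 = 2862$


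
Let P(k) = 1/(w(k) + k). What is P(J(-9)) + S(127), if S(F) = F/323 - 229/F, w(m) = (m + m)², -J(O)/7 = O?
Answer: -921838861/653833719 ≈ -1.4099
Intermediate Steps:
J(O) = -7*O
w(m) = 4*m² (w(m) = (2*m)² = 4*m²)
S(F) = -229/F + F/323 (S(F) = F*(1/323) - 229/F = F/323 - 229/F = -229/F + F/323)
P(k) = 1/(k + 4*k²) (P(k) = 1/(4*k² + k) = 1/(k + 4*k²))
P(J(-9)) + S(127) = 1/(((-7*(-9)))*(1 + 4*(-7*(-9)))) + (-229/127 + (1/323)*127) = 1/(63*(1 + 4*63)) + (-229*1/127 + 127/323) = 1/(63*(1 + 252)) + (-229/127 + 127/323) = (1/63)/253 - 57838/41021 = (1/63)*(1/253) - 57838/41021 = 1/15939 - 57838/41021 = -921838861/653833719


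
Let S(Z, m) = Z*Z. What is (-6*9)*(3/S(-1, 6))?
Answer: -162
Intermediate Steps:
S(Z, m) = Z²
(-6*9)*(3/S(-1, 6)) = (-6*9)*(3/((-1)²)) = -162/1 = -162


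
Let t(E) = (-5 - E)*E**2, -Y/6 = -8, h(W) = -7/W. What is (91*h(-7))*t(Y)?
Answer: -11112192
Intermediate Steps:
Y = 48 (Y = -6*(-8) = 48)
t(E) = E**2*(-5 - E)
(91*h(-7))*t(Y) = (91*(-7/(-7)))*(48**2*(-5 - 1*48)) = (91*(-7*(-1/7)))*(2304*(-5 - 48)) = (91*1)*(2304*(-53)) = 91*(-122112) = -11112192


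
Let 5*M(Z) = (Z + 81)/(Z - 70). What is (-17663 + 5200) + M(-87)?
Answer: -9783449/785 ≈ -12463.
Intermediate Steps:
M(Z) = (81 + Z)/(5*(-70 + Z)) (M(Z) = ((Z + 81)/(Z - 70))/5 = ((81 + Z)/(-70 + Z))/5 = (81 + Z)/(5*(-70 + Z)))
(-17663 + 5200) + M(-87) = (-17663 + 5200) + (81 - 87)/(5*(-70 - 87)) = -12463 + (⅕)*(-6)/(-157) = -12463 + (⅕)*(-1/157)*(-6) = -12463 + 6/785 = -9783449/785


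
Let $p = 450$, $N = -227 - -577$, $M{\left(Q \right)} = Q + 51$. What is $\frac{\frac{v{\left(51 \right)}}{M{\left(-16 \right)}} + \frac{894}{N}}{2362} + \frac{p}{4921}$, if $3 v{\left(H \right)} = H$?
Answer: $\frac{13473248}{145292525} \approx 0.092732$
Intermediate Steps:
$M{\left(Q \right)} = 51 + Q$
$N = 350$ ($N = -227 + 577 = 350$)
$v{\left(H \right)} = \frac{H}{3}$
$\frac{\frac{v{\left(51 \right)}}{M{\left(-16 \right)}} + \frac{894}{N}}{2362} + \frac{p}{4921} = \frac{\frac{\frac{1}{3} \cdot 51}{51 - 16} + \frac{894}{350}}{2362} + \frac{450}{4921} = \left(\frac{17}{35} + 894 \cdot \frac{1}{350}\right) \frac{1}{2362} + 450 \cdot \frac{1}{4921} = \left(17 \cdot \frac{1}{35} + \frac{447}{175}\right) \frac{1}{2362} + \frac{450}{4921} = \left(\frac{17}{35} + \frac{447}{175}\right) \frac{1}{2362} + \frac{450}{4921} = \frac{76}{25} \cdot \frac{1}{2362} + \frac{450}{4921} = \frac{38}{29525} + \frac{450}{4921} = \frac{13473248}{145292525}$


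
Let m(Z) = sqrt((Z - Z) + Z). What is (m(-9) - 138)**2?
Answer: 19035 - 828*I ≈ 19035.0 - 828.0*I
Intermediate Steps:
m(Z) = sqrt(Z) (m(Z) = sqrt(0 + Z) = sqrt(Z))
(m(-9) - 138)**2 = (sqrt(-9) - 138)**2 = (3*I - 138)**2 = (-138 + 3*I)**2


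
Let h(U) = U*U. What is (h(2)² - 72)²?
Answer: 3136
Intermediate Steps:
h(U) = U²
(h(2)² - 72)² = ((2²)² - 72)² = (4² - 72)² = (16 - 72)² = (-56)² = 3136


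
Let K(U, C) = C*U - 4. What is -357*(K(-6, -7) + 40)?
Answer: -27846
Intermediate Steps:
K(U, C) = -4 + C*U
-357*(K(-6, -7) + 40) = -357*((-4 - 7*(-6)) + 40) = -357*((-4 + 42) + 40) = -357*(38 + 40) = -357*78 = -27846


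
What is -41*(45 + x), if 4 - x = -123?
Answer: -7052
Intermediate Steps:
x = 127 (x = 4 - 1*(-123) = 4 + 123 = 127)
-41*(45 + x) = -41*(45 + 127) = -41*172 = -7052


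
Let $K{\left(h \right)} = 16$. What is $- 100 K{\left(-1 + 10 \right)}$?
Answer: $-1600$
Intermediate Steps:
$- 100 K{\left(-1 + 10 \right)} = \left(-100\right) 16 = -1600$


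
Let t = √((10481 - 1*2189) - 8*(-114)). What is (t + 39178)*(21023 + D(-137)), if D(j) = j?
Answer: 818271708 + 41772*√2301 ≈ 8.2028e+8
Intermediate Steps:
t = 2*√2301 (t = √((10481 - 2189) + 912) = √(8292 + 912) = √9204 = 2*√2301 ≈ 95.938)
(t + 39178)*(21023 + D(-137)) = (2*√2301 + 39178)*(21023 - 137) = (39178 + 2*√2301)*20886 = 818271708 + 41772*√2301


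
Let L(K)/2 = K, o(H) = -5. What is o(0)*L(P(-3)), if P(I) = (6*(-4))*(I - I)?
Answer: 0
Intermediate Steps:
P(I) = 0 (P(I) = -24*0 = 0)
L(K) = 2*K
o(0)*L(P(-3)) = -10*0 = -5*0 = 0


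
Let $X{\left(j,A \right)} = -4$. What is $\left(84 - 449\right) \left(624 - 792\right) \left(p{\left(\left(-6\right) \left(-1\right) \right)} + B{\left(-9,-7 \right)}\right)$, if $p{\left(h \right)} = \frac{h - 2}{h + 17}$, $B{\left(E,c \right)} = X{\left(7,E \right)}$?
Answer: $- \frac{5396160}{23} \approx -2.3462 \cdot 10^{5}$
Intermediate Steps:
$B{\left(E,c \right)} = -4$
$p{\left(h \right)} = \frac{-2 + h}{17 + h}$
$\left(84 - 449\right) \left(624 - 792\right) \left(p{\left(\left(-6\right) \left(-1\right) \right)} + B{\left(-9,-7 \right)}\right) = \left(84 - 449\right) \left(624 - 792\right) \left(\frac{-2 - -6}{17 - -6} - 4\right) = \left(-365\right) \left(-168\right) \left(\frac{-2 + 6}{17 + 6} - 4\right) = 61320 \left(\frac{1}{23} \cdot 4 - 4\right) = 61320 \left(\frac{4}{23} - 4\right) = 61320 \left(- \frac{88}{23}\right) = - \frac{5396160}{23}$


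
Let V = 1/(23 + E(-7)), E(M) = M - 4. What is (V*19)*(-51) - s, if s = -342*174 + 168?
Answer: 237037/4 ≈ 59259.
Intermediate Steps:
E(M) = -4 + M
V = 1/12 (V = 1/(23 + (-4 - 7)) = 1/(23 - 11) = 1/12 ≈ 0.083333)
s = -59340 (s = -59508 + 168 = -59340)
(V*19)*(-51) - s = ((1/12)*19)*(-51) - 1*(-59340) = (19/12)*(-51) + 59340 = -323/4 + 59340 = 237037/4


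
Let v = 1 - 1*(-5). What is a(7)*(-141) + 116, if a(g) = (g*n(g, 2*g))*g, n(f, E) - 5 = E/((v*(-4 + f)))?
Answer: -119408/3 ≈ -39803.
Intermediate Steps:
v = 6 (v = 1 + 5 = 6)
n(f, E) = 5 + E/(-24 + 6*f) (n(f, E) = 5 + E/((6*(-4 + f))) = 5 + E/(-24 + 6*f))
a(g) = g²*(-120 + 32*g)/(6*(-4 + g)) (a(g) = (g*((-120 + 2*g + 30*g)/(6*(-4 + g))))*g = (g*((-120 + 32*g)/(6*(-4 + g))))*g = (g*(-120 + 32*g)/(6*(-4 + g)))*g = g²*(-120 + 32*g)/(6*(-4 + g)))
a(7)*(-141) + 116 = (7²*(-20 + (16/3)*7)/(-4 + 7))*(-141) + 116 = (49*(-20 + 112/3)/3)*(-141) + 116 = (49*(⅓)*(52/3))*(-141) + 116 = (2548/9)*(-141) + 116 = -119756/3 + 116 = -119408/3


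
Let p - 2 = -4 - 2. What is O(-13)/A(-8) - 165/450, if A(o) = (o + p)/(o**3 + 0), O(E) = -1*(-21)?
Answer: 26869/30 ≈ 895.63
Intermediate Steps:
p = -4 (p = 2 + (-4 - 2) = 2 - 6 = -4)
O(E) = 21
A(o) = (-4 + o)/o**3 (A(o) = (o - 4)/(o**3 + 0) = (-4 + o)/(o**3) = (-4 + o)/o**3)
O(-13)/A(-8) - 165/450 = 21/(((-4 - 8)/(-8)**3)) - 165/450 = 21/((-1/512*(-12))) - 165*1/450 = 21/(3/128) - 11/30 = 21*(128/3) - 11/30 = 896 - 11/30 = 26869/30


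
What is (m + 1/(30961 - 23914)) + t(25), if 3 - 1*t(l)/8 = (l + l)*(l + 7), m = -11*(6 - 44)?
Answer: -87086825/7047 ≈ -12358.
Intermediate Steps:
m = 418 (m = -11*(-38) = 418)
t(l) = 24 - 16*l*(7 + l) (t(l) = 24 - 8*(l + l)*(l + 7) = 24 - 8*2*l*(7 + l) = 24 - 16*l*(7 + l))
(m + 1/(30961 - 23914)) + t(25) = (418 + 1/(30961 - 23914)) + (24 - 112*25 - 16*25**2) = (418 + 1/7047) + (24 - 2800 - 16*625) = (418 + 1/7047) + (24 - 2800 - 10000) = 2945647/7047 - 12776 = -87086825/7047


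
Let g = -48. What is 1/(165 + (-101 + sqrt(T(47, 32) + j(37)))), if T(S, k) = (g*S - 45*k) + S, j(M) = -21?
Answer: 32/3883 - I*sqrt(3670)/7766 ≈ 0.0082411 - 0.0078007*I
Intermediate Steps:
T(S, k) = -47*S - 45*k (T(S, k) = (-48*S - 45*k) + S = -47*S - 45*k)
1/(165 + (-101 + sqrt(T(47, 32) + j(37)))) = 1/(165 + (-101 + sqrt((-47*47 - 45*32) - 21))) = 1/(165 + (-101 + sqrt((-2209 - 1440) - 21))) = 1/(165 + (-101 + sqrt(-3649 - 21))) = 1/(165 + (-101 + sqrt(-3670))) = 1/(165 + (-101 + I*sqrt(3670))) = 1/(64 + I*sqrt(3670))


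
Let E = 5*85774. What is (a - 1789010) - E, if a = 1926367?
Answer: -291513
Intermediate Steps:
E = 428870
(a - 1789010) - E = (1926367 - 1789010) - 1*428870 = 137357 - 428870 = -291513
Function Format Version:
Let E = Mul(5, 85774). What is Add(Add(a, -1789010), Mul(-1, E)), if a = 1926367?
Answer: -291513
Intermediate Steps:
E = 428870
Add(Add(a, -1789010), Mul(-1, E)) = Add(Add(1926367, -1789010), Mul(-1, 428870)) = Add(137357, -428870) = -291513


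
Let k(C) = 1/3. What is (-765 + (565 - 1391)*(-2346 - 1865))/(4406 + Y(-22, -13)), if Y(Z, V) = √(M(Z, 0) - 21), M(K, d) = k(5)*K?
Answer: 45965872578/58238593 - 3477521*I*√255/58238593 ≈ 789.27 - 0.95352*I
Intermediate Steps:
k(C) = ⅓
M(K, d) = K/3
Y(Z, V) = √(-21 + Z/3) (Y(Z, V) = √(Z/3 - 21) = √(-21 + Z/3))
(-765 + (565 - 1391)*(-2346 - 1865))/(4406 + Y(-22, -13)) = (-765 + (565 - 1391)*(-2346 - 1865))/(4406 + √(-189 + 3*(-22))/3) = (-765 - 826*(-4211))/(4406 + √(-189 - 66)/3) = (-765 + 3478286)/(4406 + √(-255)/3) = 3477521/(4406 + (I*√255)/3) = 3477521/(4406 + I*√255/3)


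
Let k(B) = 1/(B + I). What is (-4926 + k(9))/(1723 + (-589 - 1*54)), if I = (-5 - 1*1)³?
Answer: -1019683/223560 ≈ -4.5611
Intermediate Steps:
I = -216 (I = (-5 - 1)³ = (-6)³ = -216)
k(B) = 1/(-216 + B) (k(B) = 1/(B - 216) = 1/(-216 + B))
(-4926 + k(9))/(1723 + (-589 - 1*54)) = (-4926 + 1/(-216 + 9))/(1723 + (-589 - 1*54)) = (-4926 + 1/(-207))/(1723 + (-589 - 54)) = (-4926 - 1/207)/(1723 - 643) = -1019683/207/1080 = -1019683/207*1/1080 = -1019683/223560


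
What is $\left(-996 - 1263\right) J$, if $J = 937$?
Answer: $-2116683$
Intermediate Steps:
$\left(-996 - 1263\right) J = \left(-996 - 1263\right) 937 = \left(-2259\right) 937 = -2116683$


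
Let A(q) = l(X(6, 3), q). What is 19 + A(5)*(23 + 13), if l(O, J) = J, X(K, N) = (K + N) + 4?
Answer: 199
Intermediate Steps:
X(K, N) = 4 + K + N
A(q) = q
19 + A(5)*(23 + 13) = 19 + 5*(23 + 13) = 19 + 5*36 = 19 + 180 = 199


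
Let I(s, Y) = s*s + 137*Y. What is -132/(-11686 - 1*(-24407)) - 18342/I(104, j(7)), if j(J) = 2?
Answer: -117396231/70537945 ≈ -1.6643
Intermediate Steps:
I(s, Y) = s**2 + 137*Y
-132/(-11686 - 1*(-24407)) - 18342/I(104, j(7)) = -132/(-11686 - 1*(-24407)) - 18342/(104**2 + 137*2) = -132/(-11686 + 24407) - 18342/(10816 + 274) = -132/12721 - 18342/11090 = -132*1/12721 - 18342*1/11090 = -132/12721 - 9171/5545 = -117396231/70537945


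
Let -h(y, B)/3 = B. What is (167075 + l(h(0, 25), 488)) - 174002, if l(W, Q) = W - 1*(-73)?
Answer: -6929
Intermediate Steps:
h(y, B) = -3*B
l(W, Q) = 73 + W (l(W, Q) = W + 73 = 73 + W)
(167075 + l(h(0, 25), 488)) - 174002 = (167075 + (73 - 3*25)) - 174002 = (167075 + (73 - 75)) - 174002 = (167075 - 2) - 174002 = 167073 - 174002 = -6929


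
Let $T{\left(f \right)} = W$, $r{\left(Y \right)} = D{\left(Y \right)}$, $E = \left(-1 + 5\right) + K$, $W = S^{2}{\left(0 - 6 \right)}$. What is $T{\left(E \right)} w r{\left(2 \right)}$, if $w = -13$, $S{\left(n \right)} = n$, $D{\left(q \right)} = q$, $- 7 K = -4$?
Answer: $-936$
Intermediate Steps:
$K = \frac{4}{7}$ ($K = \left(- \frac{1}{7}\right) \left(-4\right) = \frac{4}{7} \approx 0.57143$)
$W = 36$ ($W = \left(0 - 6\right)^{2} = \left(-6\right)^{2} = 36$)
$E = \frac{32}{7}$ ($E = \left(-1 + 5\right) + \frac{4}{7} = 4 + \frac{4}{7} = \frac{32}{7} \approx 4.5714$)
$r{\left(Y \right)} = Y$
$T{\left(f \right)} = 36$
$T{\left(E \right)} w r{\left(2 \right)} = 36 \left(-13\right) 2 = \left(-468\right) 2 = -936$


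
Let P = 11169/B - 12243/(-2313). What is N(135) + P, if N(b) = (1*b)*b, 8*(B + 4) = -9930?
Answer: 4116251720/225903 ≈ 18221.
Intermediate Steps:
B = -4981/4 (B = -4 + (1/8)*(-9930) = -4 - 4965/4 = -4981/4 ≈ -1245.3)
N(b) = b**2 (N(b) = b*b = b**2)
P = -830455/225903 (P = 11169/(-4981/4) - 12243/(-2313) = 11169*(-4/4981) - 12243*(-1/2313) = -2628/293 + 4081/771 = -830455/225903 ≈ -3.6762)
N(135) + P = 135**2 - 830455/225903 = 18225 - 830455/225903 = 4116251720/225903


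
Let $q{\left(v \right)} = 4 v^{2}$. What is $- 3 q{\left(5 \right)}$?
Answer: $-300$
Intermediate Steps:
$- 3 q{\left(5 \right)} = - 3 \cdot 4 \cdot 5^{2} = - 3 \cdot 4 \cdot 25 = \left(-3\right) 100 = -300$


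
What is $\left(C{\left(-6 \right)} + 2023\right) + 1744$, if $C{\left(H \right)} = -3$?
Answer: $3764$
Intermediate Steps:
$\left(C{\left(-6 \right)} + 2023\right) + 1744 = \left(-3 + 2023\right) + 1744 = 2020 + 1744 = 3764$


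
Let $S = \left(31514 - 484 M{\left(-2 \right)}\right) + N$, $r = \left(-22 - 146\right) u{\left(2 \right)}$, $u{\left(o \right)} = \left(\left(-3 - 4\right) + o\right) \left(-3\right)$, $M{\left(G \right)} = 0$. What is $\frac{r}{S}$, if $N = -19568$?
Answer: $- \frac{420}{1991} \approx -0.21095$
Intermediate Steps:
$u{\left(o \right)} = 21 - 3 o$ ($u{\left(o \right)} = \left(-7 + o\right) \left(-3\right) = 21 - 3 o$)
$r = -2520$ ($r = \left(-22 - 146\right) \left(21 - 6\right) = - 168 \left(21 - 6\right) = \left(-168\right) 15 = -2520$)
$S = 11946$ ($S = \left(31514 - 0\right) - 19568 = \left(31514 + 0\right) - 19568 = 31514 - 19568 = 11946$)
$\frac{r}{S} = - \frac{2520}{11946} = \left(-2520\right) \frac{1}{11946} = - \frac{420}{1991}$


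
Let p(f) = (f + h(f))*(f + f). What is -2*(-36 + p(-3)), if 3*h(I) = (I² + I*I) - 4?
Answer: 92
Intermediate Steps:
h(I) = -4/3 + 2*I²/3 (h(I) = ((I² + I*I) - 4)/3 = ((I² + I²) - 4)/3 = (2*I² - 4)/3 = (-4 + 2*I²)/3 = -4/3 + 2*I²/3)
p(f) = 2*f*(-4/3 + f + 2*f²/3) (p(f) = (f + (-4/3 + 2*f²/3))*(f + f) = (-4/3 + f + 2*f²/3)*(2*f) = 2*f*(-4/3 + f + 2*f²/3))
-2*(-36 + p(-3)) = -2*(-36 + (⅔)*(-3)*(-4 + 2*(-3)² + 3*(-3))) = -2*(-36 + (⅔)*(-3)*(-4 + 2*9 - 9)) = -2*(-36 + (⅔)*(-3)*(-4 + 18 - 9)) = -2*(-36 + (⅔)*(-3)*5) = -2*(-36 - 10) = -2*(-46) = 92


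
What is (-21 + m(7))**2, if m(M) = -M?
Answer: 784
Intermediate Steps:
(-21 + m(7))**2 = (-21 - 1*7)**2 = (-21 - 7)**2 = (-28)**2 = 784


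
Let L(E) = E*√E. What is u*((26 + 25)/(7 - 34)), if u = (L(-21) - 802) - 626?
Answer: 8092/3 + 119*I*√21/3 ≈ 2697.3 + 181.78*I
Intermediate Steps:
L(E) = E^(3/2)
u = -1428 - 21*I*√21 (u = ((-21)^(3/2) - 802) - 626 = (-21*I*√21 - 802) - 626 = (-802 - 21*I*√21) - 626 = -1428 - 21*I*√21 ≈ -1428.0 - 96.234*I)
u*((26 + 25)/(7 - 34)) = (-1428 - 21*I*√21)*((26 + 25)/(7 - 34)) = (-1428 - 21*I*√21)*(51/(-27)) = (-1428 - 21*I*√21)*(51*(-1/27)) = (-1428 - 21*I*√21)*(-17/9) = 8092/3 + 119*I*√21/3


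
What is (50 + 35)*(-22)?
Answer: -1870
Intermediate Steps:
(50 + 35)*(-22) = 85*(-22) = -1870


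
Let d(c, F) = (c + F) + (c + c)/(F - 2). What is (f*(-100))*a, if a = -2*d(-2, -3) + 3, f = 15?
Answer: -17100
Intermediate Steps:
d(c, F) = F + c + 2*c/(-2 + F) (d(c, F) = (F + c) + (2*c)/(-2 + F) = (F + c) + 2*c/(-2 + F) = F + c + 2*c/(-2 + F))
a = 57/5 (a = -(-6)*(-2 - 3 - 2)/(-2 - 3) + 3 = -(-6)*(-7)/(-5) + 3 = -(-6)*(-1)*(-7)/5 + 3 = -2*(-21/5) + 3 = 42/5 + 3 = 57/5 ≈ 11.400)
(f*(-100))*a = (15*(-100))*(57/5) = -1500*57/5 = -17100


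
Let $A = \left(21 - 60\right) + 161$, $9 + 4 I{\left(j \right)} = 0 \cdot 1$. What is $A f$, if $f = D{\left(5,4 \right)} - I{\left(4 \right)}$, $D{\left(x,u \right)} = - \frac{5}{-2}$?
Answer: $\frac{1159}{2} \approx 579.5$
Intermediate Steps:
$D{\left(x,u \right)} = \frac{5}{2}$ ($D{\left(x,u \right)} = \left(-5\right) \left(- \frac{1}{2}\right) = \frac{5}{2}$)
$I{\left(j \right)} = - \frac{9}{4}$ ($I{\left(j \right)} = - \frac{9}{4} + \frac{0 \cdot 1}{4} = - \frac{9}{4} + \frac{1}{4} \cdot 0 = - \frac{9}{4} + 0 = - \frac{9}{4}$)
$A = 122$ ($A = -39 + 161 = 122$)
$f = \frac{19}{4}$ ($f = \frac{5}{2} - - \frac{9}{4} = \frac{5}{2} + \frac{9}{4} = \frac{19}{4} \approx 4.75$)
$A f = 122 \cdot \frac{19}{4} = \frac{1159}{2}$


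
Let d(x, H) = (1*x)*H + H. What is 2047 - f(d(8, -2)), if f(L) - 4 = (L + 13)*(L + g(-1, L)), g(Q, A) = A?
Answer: 1863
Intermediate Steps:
d(x, H) = H + H*x (d(x, H) = x*H + H = H*x + H = H + H*x)
f(L) = 4 + 2*L*(13 + L) (f(L) = 4 + (L + 13)*(L + L) = 4 + (13 + L)*(2*L) = 4 + 2*L*(13 + L))
2047 - f(d(8, -2)) = 2047 - (4 + 2*(-2*(1 + 8))² + 26*(-2*(1 + 8))) = 2047 - (4 + 2*(-2*9)² + 26*(-2*9)) = 2047 - (4 + 2*(-18)² + 26*(-18)) = 2047 - (4 + 2*324 - 468) = 2047 - (4 + 648 - 468) = 2047 - 1*184 = 2047 - 184 = 1863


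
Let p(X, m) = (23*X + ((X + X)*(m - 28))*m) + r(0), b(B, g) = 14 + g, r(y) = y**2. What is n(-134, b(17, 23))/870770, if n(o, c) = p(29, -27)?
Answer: 86797/870770 ≈ 0.099678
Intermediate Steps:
p(X, m) = 23*X + 2*X*m*(-28 + m) (p(X, m) = (23*X + ((X + X)*(m - 28))*m) + 0**2 = (23*X + ((2*X)*(-28 + m))*m) + 0 = (23*X + (2*X*(-28 + m))*m) + 0 = (23*X + 2*X*m*(-28 + m)) + 0 = 23*X + 2*X*m*(-28 + m))
n(o, c) = 86797 (n(o, c) = 29*(23 - 56*(-27) + 2*(-27)**2) = 29*(23 + 1512 + 2*729) = 29*(23 + 1512 + 1458) = 29*2993 = 86797)
n(-134, b(17, 23))/870770 = 86797/870770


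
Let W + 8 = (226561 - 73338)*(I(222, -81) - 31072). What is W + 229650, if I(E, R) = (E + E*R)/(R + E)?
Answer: -224660704618/47 ≈ -4.7800e+9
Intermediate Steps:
I(E, R) = (E + E*R)/(E + R)
W = -224671498168/47 (W = -8 + (226561 - 73338)*(222*(1 - 81)/(222 - 81) - 31072) = -8 + 153223*(222*(-80)/141 - 31072) = -8 + 153223*(222*(1/141)*(-80) - 31072) = -8 + 153223*(-5920/47 - 31072) = -8 + 153223*(-1466304/47) = -8 - 224671497792/47 = -224671498168/47 ≈ -4.7802e+9)
W + 229650 = -224671498168/47 + 229650 = -224660704618/47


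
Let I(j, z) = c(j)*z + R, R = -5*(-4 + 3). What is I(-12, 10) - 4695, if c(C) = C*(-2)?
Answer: -4450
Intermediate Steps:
R = 5 (R = -5*(-1) = 5)
c(C) = -2*C
I(j, z) = 5 - 2*j*z (I(j, z) = (-2*j)*z + 5 = -2*j*z + 5 = 5 - 2*j*z)
I(-12, 10) - 4695 = (5 - 2*(-12)*10) - 4695 = (5 + 240) - 4695 = 245 - 4695 = -4450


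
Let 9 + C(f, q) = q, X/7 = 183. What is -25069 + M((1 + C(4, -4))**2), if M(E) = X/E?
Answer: -1202885/48 ≈ -25060.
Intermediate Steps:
X = 1281 (X = 7*183 = 1281)
C(f, q) = -9 + q
M(E) = 1281/E
-25069 + M((1 + C(4, -4))**2) = -25069 + 1281/((1 + (-9 - 4))**2) = -25069 + 1281/((1 - 13)**2) = -25069 + 1281/((-12)**2) = -25069 + 1281/144 = -25069 + 1281*(1/144) = -25069 + 427/48 = -1202885/48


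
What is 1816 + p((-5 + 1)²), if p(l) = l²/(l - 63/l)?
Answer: 354584/193 ≈ 1837.2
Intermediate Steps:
p(l) = l²/(l - 63/l)
1816 + p((-5 + 1)²) = 1816 + ((-5 + 1)²)³/(-63 + ((-5 + 1)²)²) = 1816 + ((-4)²)³/(-63 + ((-4)²)²) = 1816 + 16³/(-63 + 16²) = 1816 + 4096/(-63 + 256) = 1816 + 4096/193 = 354584/193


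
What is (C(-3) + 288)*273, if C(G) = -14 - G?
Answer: 75621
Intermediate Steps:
(C(-3) + 288)*273 = ((-14 - 1*(-3)) + 288)*273 = ((-14 + 3) + 288)*273 = (-11 + 288)*273 = 277*273 = 75621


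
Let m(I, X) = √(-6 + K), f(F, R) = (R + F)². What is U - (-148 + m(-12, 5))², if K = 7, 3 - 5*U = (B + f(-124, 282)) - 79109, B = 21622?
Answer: -75519/5 ≈ -15104.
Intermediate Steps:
f(F, R) = (F + R)²
U = 32526/5 (U = ⅗ - ((21622 + (-124 + 282)²) - 79109)/5 = ⅗ - ((21622 + 158²) - 79109)/5 = ⅗ - ((21622 + 24964) - 79109)/5 = ⅗ - (46586 - 79109)/5 = ⅗ - ⅕*(-32523) = ⅗ + 32523/5 = 32526/5 ≈ 6505.2)
m(I, X) = 1 (m(I, X) = √(-6 + 7) = √1 = 1)
U - (-148 + m(-12, 5))² = 32526/5 - (-148 + 1)² = 32526/5 - 1*(-147)² = 32526/5 - 1*21609 = 32526/5 - 21609 = -75519/5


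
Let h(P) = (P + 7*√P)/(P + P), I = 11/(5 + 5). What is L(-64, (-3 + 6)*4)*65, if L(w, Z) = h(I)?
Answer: 65/2 + 455*√110/22 ≈ 249.41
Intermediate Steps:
I = 11/10 ≈ 1.1000
h(P) = (P + 7*√P)/(2*P) (h(P) = (P + 7*√P)/((2*P)) = (P + 7*√P)*(1/(2*P)) = (P + 7*√P)/(2*P))
L(w, Z) = ½ + 7*√110/22 (L(w, Z) = ½ + 7/(2*√(11/10)) = ½ + 7*(√110/11)/2 = ½ + 7*√110/22)
L(-64, (-3 + 6)*4)*65 = (½ + 7*√110/22)*65 = 65/2 + 455*√110/22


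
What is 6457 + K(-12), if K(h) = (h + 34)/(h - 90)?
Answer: 329296/51 ≈ 6456.8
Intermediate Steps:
K(h) = (34 + h)/(-90 + h)
6457 + K(-12) = 6457 + (34 - 12)/(-90 - 12) = 6457 + 22/(-102) = 6457 - 1/102*22 = 6457 - 11/51 = 329296/51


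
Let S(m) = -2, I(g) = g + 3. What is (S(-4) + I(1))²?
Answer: 4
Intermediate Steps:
I(g) = 3 + g
(S(-4) + I(1))² = (-2 + (3 + 1))² = (-2 + 4)² = 2² = 4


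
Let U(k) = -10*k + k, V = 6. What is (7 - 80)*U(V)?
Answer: 3942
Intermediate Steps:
U(k) = -9*k
(7 - 80)*U(V) = (7 - 80)*(-9*6) = -73*(-54) = 3942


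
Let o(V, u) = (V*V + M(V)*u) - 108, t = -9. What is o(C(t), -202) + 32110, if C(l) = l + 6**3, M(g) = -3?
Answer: 75457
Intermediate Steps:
C(l) = 216 + l (C(l) = l + 216 = 216 + l)
o(V, u) = -108 + V**2 - 3*u (o(V, u) = (V*V - 3*u) - 108 = (V**2 - 3*u) - 108 = -108 + V**2 - 3*u)
o(C(t), -202) + 32110 = (-108 + (216 - 9)**2 - 3*(-202)) + 32110 = (-108 + 207**2 + 606) + 32110 = (-108 + 42849 + 606) + 32110 = 43347 + 32110 = 75457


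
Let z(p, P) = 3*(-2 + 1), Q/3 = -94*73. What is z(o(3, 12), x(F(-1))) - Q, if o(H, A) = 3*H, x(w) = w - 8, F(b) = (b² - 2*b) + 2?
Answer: 20583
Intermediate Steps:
F(b) = 2 + b² - 2*b
Q = -20586 (Q = 3*(-94*73) = 3*(-6862) = -20586)
x(w) = -8 + w
z(p, P) = -3 (z(p, P) = 3*(-1) = -3)
z(o(3, 12), x(F(-1))) - Q = -3 - 1*(-20586) = -3 + 20586 = 20583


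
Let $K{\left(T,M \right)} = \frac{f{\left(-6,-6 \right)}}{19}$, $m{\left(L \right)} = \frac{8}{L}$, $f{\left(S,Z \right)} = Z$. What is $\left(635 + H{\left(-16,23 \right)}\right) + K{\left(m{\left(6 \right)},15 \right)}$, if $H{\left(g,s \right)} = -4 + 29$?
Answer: $\frac{12534}{19} \approx 659.68$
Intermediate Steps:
$H{\left(g,s \right)} = 25$
$K{\left(T,M \right)} = - \frac{6}{19}$
$\left(635 + H{\left(-16,23 \right)}\right) + K{\left(m{\left(6 \right)},15 \right)} = \left(635 + 25\right) - \frac{6}{19} = 660 - \frac{6}{19} = \frac{12534}{19}$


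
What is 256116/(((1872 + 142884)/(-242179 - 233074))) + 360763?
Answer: -5791440710/12063 ≈ -4.8010e+5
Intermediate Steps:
256116/(((1872 + 142884)/(-242179 - 233074))) + 360763 = 256116/((144756/(-475253))) + 360763 = 256116/((144756*(-1/475253))) + 360763 = 256116/(-144756/475253) + 360763 = 256116*(-475253/144756) + 360763 = -10143324779/12063 + 360763 = -5791440710/12063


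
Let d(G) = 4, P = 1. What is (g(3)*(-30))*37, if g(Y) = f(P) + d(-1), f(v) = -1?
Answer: -3330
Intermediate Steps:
g(Y) = 3 (g(Y) = -1 + 4 = 3)
(g(3)*(-30))*37 = (3*(-30))*37 = -90*37 = -3330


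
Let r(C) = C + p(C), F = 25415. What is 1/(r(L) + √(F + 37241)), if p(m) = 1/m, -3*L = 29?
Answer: 36975/236760382 + 15138*√979/118380191 ≈ 0.0041573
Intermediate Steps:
L = -29/3 (L = -⅓*29 = -29/3 ≈ -9.6667)
r(C) = C + 1/C
1/(r(L) + √(F + 37241)) = 1/((-29/3 + 1/(-29/3)) + √(25415 + 37241)) = 1/((-29/3 - 3/29) + √62656) = 1/(-850/87 + 8*√979)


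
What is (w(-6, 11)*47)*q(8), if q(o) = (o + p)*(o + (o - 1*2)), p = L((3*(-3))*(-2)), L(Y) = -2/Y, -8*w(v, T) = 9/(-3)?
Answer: 23359/12 ≈ 1946.6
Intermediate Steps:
w(v, T) = 3/8 (w(v, T) = -9/(8*(-3)) = -9*(-1)/(8*3) = -1/8*(-3) = 3/8)
p = -1/9 (p = -2/((3*(-3))*(-2)) = -2/((-9*(-2))) = -2/18 = -2*1/18 = -1/9 ≈ -0.11111)
q(o) = (-2 + 2*o)*(-1/9 + o) (q(o) = (o - 1/9)*(o + (o - 1*2)) = (-1/9 + o)*(o + (o - 2)) = (-1/9 + o)*(o + (-2 + o)) = (-1/9 + o)*(-2 + 2*o) = (-2 + 2*o)*(-1/9 + o))
(w(-6, 11)*47)*q(8) = ((3/8)*47)*(2/9 + 2*8**2 - 20/9*8) = 141*(2/9 + 2*64 - 160/9)/8 = 141*(2/9 + 128 - 160/9)/8 = (141/8)*(994/9) = 23359/12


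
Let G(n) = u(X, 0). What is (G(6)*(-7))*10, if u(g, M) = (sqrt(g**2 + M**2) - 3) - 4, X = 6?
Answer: 70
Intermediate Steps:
u(g, M) = -7 + sqrt(M**2 + g**2) (u(g, M) = (sqrt(M**2 + g**2) - 3) - 4 = (-3 + sqrt(M**2 + g**2)) - 4 = -7 + sqrt(M**2 + g**2))
G(n) = -1 (G(n) = -7 + sqrt(0**2 + 6**2) = -7 + sqrt(0 + 36) = -7 + sqrt(36) = -7 + 6 = -1)
(G(6)*(-7))*10 = -1*(-7)*10 = 7*10 = 70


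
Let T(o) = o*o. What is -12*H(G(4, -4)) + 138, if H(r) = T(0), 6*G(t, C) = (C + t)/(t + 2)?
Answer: 138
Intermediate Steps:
T(o) = o²
G(t, C) = (C + t)/(6*(2 + t)) (G(t, C) = ((C + t)/(t + 2))/6 = ((C + t)/(2 + t))/6 = (C + t)/(6*(2 + t)))
H(r) = 0 (H(r) = 0² = 0)
-12*H(G(4, -4)) + 138 = -12*0 + 138 = 0 + 138 = 138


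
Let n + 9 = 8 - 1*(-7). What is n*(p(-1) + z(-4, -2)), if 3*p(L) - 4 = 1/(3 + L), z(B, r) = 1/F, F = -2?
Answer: 6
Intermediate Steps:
z(B, r) = -1/2 (z(B, r) = 1/(-2) = -1/2)
n = 6 (n = -9 + (8 - 1*(-7)) = -9 + (8 + 7) = -9 + 15 = 6)
p(L) = 4/3 + 1/(3*(3 + L))
n*(p(-1) + z(-4, -2)) = 6*((13 + 4*(-1))/(3*(3 - 1)) - 1/2) = 6*((1/3)*(13 - 4)/2 - 1/2) = 6*((1/3)*(1/2)*9 - 1/2) = 6*(3/2 - 1/2) = 6*1 = 6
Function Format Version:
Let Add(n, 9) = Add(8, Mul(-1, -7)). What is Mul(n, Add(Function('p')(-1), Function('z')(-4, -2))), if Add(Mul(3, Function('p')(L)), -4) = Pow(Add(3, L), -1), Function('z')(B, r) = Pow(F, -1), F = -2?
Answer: 6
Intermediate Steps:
Function('z')(B, r) = Rational(-1, 2) (Function('z')(B, r) = Pow(-2, -1) = Rational(-1, 2))
n = 6 (n = Add(-9, Add(8, Mul(-1, -7))) = Add(-9, Add(8, 7)) = Add(-9, 15) = 6)
Function('p')(L) = Add(Rational(4, 3), Mul(Rational(1, 3), Pow(Add(3, L), -1)))
Mul(n, Add(Function('p')(-1), Function('z')(-4, -2))) = Mul(6, Add(Mul(Rational(1, 3), Pow(Add(3, -1), -1), Add(13, Mul(4, -1))), Rational(-1, 2))) = Mul(6, Add(Mul(Rational(1, 3), Pow(2, -1), Add(13, -4)), Rational(-1, 2))) = Mul(6, Add(Mul(Rational(1, 3), Rational(1, 2), 9), Rational(-1, 2))) = Mul(6, Add(Rational(3, 2), Rational(-1, 2))) = Mul(6, 1) = 6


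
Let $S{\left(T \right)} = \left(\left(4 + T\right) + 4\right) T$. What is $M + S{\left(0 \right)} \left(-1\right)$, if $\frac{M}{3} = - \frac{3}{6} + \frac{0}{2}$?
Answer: $- \frac{3}{2} \approx -1.5$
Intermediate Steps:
$M = - \frac{3}{2}$ ($M = 3 \left(- \frac{3}{6} + \frac{0}{2}\right) = 3 \left(\left(-3\right) \frac{1}{6} + 0 \cdot \frac{1}{2}\right) = 3 \left(- \frac{1}{2} + 0\right) = 3 \left(- \frac{1}{2}\right) = - \frac{3}{2} \approx -1.5$)
$S{\left(T \right)} = T \left(8 + T\right)$ ($S{\left(T \right)} = \left(8 + T\right) T = T \left(8 + T\right)$)
$M + S{\left(0 \right)} \left(-1\right) = - \frac{3}{2} + 0 \left(8 + 0\right) \left(-1\right) = - \frac{3}{2} + 0 \cdot 8 \left(-1\right) = - \frac{3}{2} + 0 \left(-1\right) = - \frac{3}{2} + 0 = - \frac{3}{2}$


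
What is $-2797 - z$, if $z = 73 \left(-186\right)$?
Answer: $10781$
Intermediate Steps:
$z = -13578$
$-2797 - z = -2797 - -13578 = -2797 + 13578 = 10781$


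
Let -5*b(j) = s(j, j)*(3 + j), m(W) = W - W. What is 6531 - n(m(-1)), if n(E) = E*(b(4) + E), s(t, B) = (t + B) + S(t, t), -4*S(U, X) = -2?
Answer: 6531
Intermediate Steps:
S(U, X) = 1/2 (S(U, X) = -1/4*(-2) = 1/2)
s(t, B) = 1/2 + B + t (s(t, B) = (t + B) + 1/2 = (B + t) + 1/2 = 1/2 + B + t)
m(W) = 0
b(j) = -(1/2 + 2*j)*(3 + j)/5 (b(j) = -(1/2 + j + j)*(3 + j)/5 = -(1/2 + 2*j)*(3 + j)/5)
n(E) = E*(-119/10 + E) (n(E) = E*(-(1 + 4*4)*(3 + 4)/10 + E) = E*(-1/10*(1 + 16)*7 + E) = E*(-1/10*17*7 + E) = E*(-119/10 + E))
6531 - n(m(-1)) = 6531 - 0*(-119 + 10*0)/10 = 6531 - 0*(-119 + 0)/10 = 6531 - 0*(-119)/10 = 6531 - 1*0 = 6531 + 0 = 6531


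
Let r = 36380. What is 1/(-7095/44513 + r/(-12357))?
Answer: -550047141/1707055855 ≈ -0.32222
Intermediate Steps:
1/(-7095/44513 + r/(-12357)) = 1/(-7095/44513 + 36380/(-12357)) = 1/(-7095*1/44513 + 36380*(-1/12357)) = 1/(-7095/44513 - 36380/12357) = 1/(-1707055855/550047141) = -550047141/1707055855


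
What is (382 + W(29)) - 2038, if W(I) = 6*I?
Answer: -1482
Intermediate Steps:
(382 + W(29)) - 2038 = (382 + 6*29) - 2038 = (382 + 174) - 2038 = 556 - 2038 = -1482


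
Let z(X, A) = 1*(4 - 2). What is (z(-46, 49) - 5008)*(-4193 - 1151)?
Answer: 26752064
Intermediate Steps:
z(X, A) = 2 (z(X, A) = 1*2 = 2)
(z(-46, 49) - 5008)*(-4193 - 1151) = (2 - 5008)*(-4193 - 1151) = -5006*(-5344) = 26752064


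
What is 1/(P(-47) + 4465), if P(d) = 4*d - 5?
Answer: 1/4272 ≈ 0.00023408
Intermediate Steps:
P(d) = -5 + 4*d
1/(P(-47) + 4465) = 1/((-5 + 4*(-47)) + 4465) = 1/((-5 - 188) + 4465) = 1/(-193 + 4465) = 1/4272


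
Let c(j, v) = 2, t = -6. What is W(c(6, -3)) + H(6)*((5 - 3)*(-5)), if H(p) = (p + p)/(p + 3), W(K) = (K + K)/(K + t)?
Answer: -43/3 ≈ -14.333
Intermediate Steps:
W(K) = 2*K/(-6 + K) (W(K) = (K + K)/(K - 6) = (2*K)/(-6 + K) = 2*K/(-6 + K))
H(p) = 2*p/(3 + p) (H(p) = (2*p)/(3 + p) = 2*p/(3 + p))
W(c(6, -3)) + H(6)*((5 - 3)*(-5)) = 2*2/(-6 + 2) + (2*6/(3 + 6))*((5 - 3)*(-5)) = 2*2/(-4) + (2*6/9)*(2*(-5)) = 2*2*(-1/4) + (2*6*(1/9))*(-10) = -1 + (4/3)*(-10) = -1 - 40/3 = -43/3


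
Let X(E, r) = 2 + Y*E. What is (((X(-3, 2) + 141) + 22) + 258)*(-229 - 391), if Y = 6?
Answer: -251100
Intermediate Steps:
X(E, r) = 2 + 6*E
(((X(-3, 2) + 141) + 22) + 258)*(-229 - 391) = ((((2 + 6*(-3)) + 141) + 22) + 258)*(-229 - 391) = ((((2 - 18) + 141) + 22) + 258)*(-620) = (((-16 + 141) + 22) + 258)*(-620) = ((125 + 22) + 258)*(-620) = (147 + 258)*(-620) = 405*(-620) = -251100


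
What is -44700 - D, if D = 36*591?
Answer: -65976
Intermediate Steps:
D = 21276
-44700 - D = -44700 - 1*21276 = -44700 - 21276 = -65976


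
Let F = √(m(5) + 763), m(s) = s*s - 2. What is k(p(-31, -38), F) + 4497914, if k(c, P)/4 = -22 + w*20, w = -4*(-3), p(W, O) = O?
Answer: 4498786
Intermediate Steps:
m(s) = -2 + s² (m(s) = s² - 2 = -2 + s²)
F = √786 (F = √((-2 + 5²) + 763) = √((-2 + 25) + 763) = √(23 + 763) = √786 ≈ 28.036)
w = 12
k(c, P) = 872 (k(c, P) = 4*(-22 + 12*20) = 4*(-22 + 240) = 4*218 = 872)
k(p(-31, -38), F) + 4497914 = 872 + 4497914 = 4498786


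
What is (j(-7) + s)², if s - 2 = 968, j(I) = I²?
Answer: 1038361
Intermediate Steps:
s = 970 (s = 2 + 968 = 970)
(j(-7) + s)² = ((-7)² + 970)² = (49 + 970)² = 1019² = 1038361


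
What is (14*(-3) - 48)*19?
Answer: -1710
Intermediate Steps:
(14*(-3) - 48)*19 = (-42 - 48)*19 = -90*19 = -1710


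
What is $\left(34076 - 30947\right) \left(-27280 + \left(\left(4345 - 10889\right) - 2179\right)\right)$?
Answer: $-112653387$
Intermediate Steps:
$\left(34076 - 30947\right) \left(-27280 + \left(\left(4345 - 10889\right) - 2179\right)\right) = 3129 \left(-27280 - 8723\right) = 3129 \left(-36003\right) = -112653387$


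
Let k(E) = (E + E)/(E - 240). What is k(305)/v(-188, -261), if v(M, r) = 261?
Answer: 122/3393 ≈ 0.035956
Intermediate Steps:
k(E) = 2*E/(-240 + E) (k(E) = (2*E)/(-240 + E) = 2*E/(-240 + E))
k(305)/v(-188, -261) = (2*305/(-240 + 305))/261 = (2*305/65)*(1/261) = (2*305*(1/65))*(1/261) = (122/13)*(1/261) = 122/3393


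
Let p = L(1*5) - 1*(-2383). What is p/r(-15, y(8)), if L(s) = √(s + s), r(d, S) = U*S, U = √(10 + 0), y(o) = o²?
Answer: 1/64 + 2383*√10/640 ≈ 11.790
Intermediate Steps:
U = √10 ≈ 3.1623
r(d, S) = S*√10 (r(d, S) = √10*S = S*√10)
L(s) = √2*√s (L(s) = √(2*s) = √2*√s)
p = 2383 + √10 (p = √2*√(1*5) - 1*(-2383) = √2*√5 + 2383 = √10 + 2383 = 2383 + √10 ≈ 2386.2)
p/r(-15, y(8)) = (2383 + √10)/((8²*√10)) = (2383 + √10)/((64*√10)) = (2383 + √10)*(√10/640) = √10*(2383 + √10)/640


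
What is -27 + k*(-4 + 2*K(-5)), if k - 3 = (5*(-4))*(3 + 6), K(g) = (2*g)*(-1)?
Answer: -2859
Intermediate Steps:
K(g) = -2*g
k = -177 (k = 3 + (5*(-4))*(3 + 6) = 3 - 20*9 = 3 - 180 = -177)
-27 + k*(-4 + 2*K(-5)) = -27 - 177*(-4 + 2*(-2*(-5))) = -27 - 177*(-4 + 2*10) = -27 - 177*(-4 + 20) = -27 - 177*16 = -27 - 2832 = -2859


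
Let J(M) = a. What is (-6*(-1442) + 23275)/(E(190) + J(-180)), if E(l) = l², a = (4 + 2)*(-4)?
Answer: 31927/36076 ≈ 0.88499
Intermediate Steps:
a = -24 (a = 6*(-4) = -24)
J(M) = -24
(-6*(-1442) + 23275)/(E(190) + J(-180)) = (-6*(-1442) + 23275)/(190² - 24) = (8652 + 23275)/(36100 - 24) = 31927/36076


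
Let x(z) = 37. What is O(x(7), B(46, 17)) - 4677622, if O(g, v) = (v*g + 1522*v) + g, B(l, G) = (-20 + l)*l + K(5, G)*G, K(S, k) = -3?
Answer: -2892530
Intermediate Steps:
B(l, G) = -3*G + l*(-20 + l) (B(l, G) = (-20 + l)*l - 3*G = l*(-20 + l) - 3*G = -3*G + l*(-20 + l))
O(g, v) = g + 1522*v + g*v (O(g, v) = (g*v + 1522*v) + g = (1522*v + g*v) + g = g + 1522*v + g*v)
O(x(7), B(46, 17)) - 4677622 = (37 + 1522*(46² - 20*46 - 3*17) + 37*(46² - 20*46 - 3*17)) - 4677622 = (37 + 1522*(2116 - 920 - 51) + 37*(2116 - 920 - 51)) - 4677622 = (37 + 1522*1145 + 37*1145) - 4677622 = (37 + 1742690 + 42365) - 4677622 = 1785092 - 4677622 = -2892530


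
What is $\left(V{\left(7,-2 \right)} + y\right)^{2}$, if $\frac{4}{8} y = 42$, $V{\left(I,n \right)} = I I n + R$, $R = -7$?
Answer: $441$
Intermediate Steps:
$V{\left(I,n \right)} = -7 + n I^{2}$ ($V{\left(I,n \right)} = I I n - 7 = I^{2} n - 7 = n I^{2} - 7 = -7 + n I^{2}$)
$y = 84$ ($y = 2 \cdot 42 = 84$)
$\left(V{\left(7,-2 \right)} + y\right)^{2} = \left(\left(-7 - 2 \cdot 7^{2}\right) + 84\right)^{2} = \left(\left(-7 - 98\right) + 84\right)^{2} = \left(-105 + 84\right)^{2} = \left(-21\right)^{2} = 441$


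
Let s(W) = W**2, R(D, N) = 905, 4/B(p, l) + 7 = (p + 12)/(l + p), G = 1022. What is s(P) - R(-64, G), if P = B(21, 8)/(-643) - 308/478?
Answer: -154349613555259561/170630081877025 ≈ -904.59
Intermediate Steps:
B(p, l) = 4/(-7 + (12 + p)/(l + p)) (B(p, l) = 4/(-7 + (p + 12)/(l + p)) = 4/(-7 + (12 + p)/(l + p)))
P = -8403008/13062545 (P = (4*(-1*8 - 1*21)/(-12 + 6*21 + 7*8))/(-643) - 308/478 = (4*(-8 - 21)/(-12 + 126 + 56))*(-1/643) - 308*1/478 = (4*(-29)/170)*(-1/643) - 154/239 = (4*(1/170)*(-29))*(-1/643) - 154/239 = -58/85*(-1/643) - 154/239 = 58/54655 - 154/239 = -8403008/13062545 ≈ -0.64329)
s(P) - R(-64, G) = (-8403008/13062545)**2 - 1*905 = 70610543448064/170630081877025 - 905 = -154349613555259561/170630081877025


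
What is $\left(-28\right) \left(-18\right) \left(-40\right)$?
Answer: $-20160$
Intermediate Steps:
$\left(-28\right) \left(-18\right) \left(-40\right) = 504 \left(-40\right) = -20160$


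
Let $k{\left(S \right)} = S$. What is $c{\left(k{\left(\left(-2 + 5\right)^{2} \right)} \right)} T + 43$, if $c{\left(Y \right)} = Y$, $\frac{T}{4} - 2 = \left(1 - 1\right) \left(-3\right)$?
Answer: $115$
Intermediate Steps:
$T = 8$ ($T = 8 + 4 \left(1 - 1\right) \left(-3\right) = 8 + 4 \cdot 0 \left(-3\right) = 8 + 4 \cdot 0 = 8 + 0 = 8$)
$c{\left(k{\left(\left(-2 + 5\right)^{2} \right)} \right)} T + 43 = \left(-2 + 5\right)^{2} \cdot 8 + 43 = 3^{2} \cdot 8 + 43 = 9 \cdot 8 + 43 = 72 + 43 = 115$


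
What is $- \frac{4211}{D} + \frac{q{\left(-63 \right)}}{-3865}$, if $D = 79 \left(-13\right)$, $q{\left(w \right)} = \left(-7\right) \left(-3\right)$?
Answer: $\frac{16253948}{3969355} \approx 4.0949$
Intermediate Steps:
$q{\left(w \right)} = 21$
$D = -1027$
$- \frac{4211}{D} + \frac{q{\left(-63 \right)}}{-3865} = - \frac{4211}{-1027} + \frac{21}{-3865} = \left(-4211\right) \left(- \frac{1}{1027}\right) + 21 \left(- \frac{1}{3865}\right) = \frac{4211}{1027} - \frac{21}{3865} = \frac{16253948}{3969355}$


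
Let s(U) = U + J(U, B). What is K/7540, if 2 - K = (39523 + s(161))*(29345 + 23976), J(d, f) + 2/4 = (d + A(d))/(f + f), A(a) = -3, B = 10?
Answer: -10581925687/37700 ≈ -2.8069e+5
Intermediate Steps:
J(d, f) = -½ + (-3 + d)/(2*f) (J(d, f) = -½ + (d - 3)/(f + f) = -½ + (-3 + d)/((2*f)) = -½ + (-3 + d)*(1/(2*f)) = -½ + (-3 + d)/(2*f))
s(U) = -13/20 + 21*U/20 (s(U) = U + (½)*(-3 + U - 1*10)/10 = U + (½)*(⅒)*(-3 + U - 10) = U + (½)*(⅒)*(-13 + U) = U + (-13/20 + U/20) = -13/20 + 21*U/20)
K = -10581925687/5 (K = 2 - (39523 + (-13/20 + (21/20)*161))*(29345 + 23976) = 2 - (39523 + (-13/20 + 3381/20))*53321 = 2 - (39523 + 842/5)*53321 = 2 - 198457*53321/5 = 2 - 1*10581925697/5 = 2 - 10581925697/5 = -10581925687/5 ≈ -2.1164e+9)
K/7540 = -10581925687/5/7540 = -10581925687/5*1/7540 = -10581925687/37700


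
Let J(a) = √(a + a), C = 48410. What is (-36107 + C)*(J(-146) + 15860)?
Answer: 195125580 + 24606*I*√73 ≈ 1.9513e+8 + 2.1023e+5*I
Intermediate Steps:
J(a) = √2*√a (J(a) = √(2*a) = √2*√a)
(-36107 + C)*(J(-146) + 15860) = (-36107 + 48410)*(√2*√(-146) + 15860) = 12303*(√2*(I*√146) + 15860) = 12303*(2*I*√73 + 15860) = 12303*(15860 + 2*I*√73) = 195125580 + 24606*I*√73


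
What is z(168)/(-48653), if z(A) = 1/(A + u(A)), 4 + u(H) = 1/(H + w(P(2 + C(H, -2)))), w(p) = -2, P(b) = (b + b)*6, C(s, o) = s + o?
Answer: -166/1324577925 ≈ -1.2532e-7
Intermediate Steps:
C(s, o) = o + s
P(b) = 12*b (P(b) = (2*b)*6 = 12*b)
u(H) = -4 + 1/(-2 + H) (u(H) = -4 + 1/(H - 2) = -4 + 1/(-2 + H))
z(A) = 1/(A + (9 - 4*A)/(-2 + A))
z(168)/(-48653) = ((-2 + 168)/(9 + 168² - 6*168))/(-48653) = (166/(9 + 28224 - 1008))*(-1/48653) = (166/27225)*(-1/48653) = -166/1324577925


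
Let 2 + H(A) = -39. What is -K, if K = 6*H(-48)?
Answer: 246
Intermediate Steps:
H(A) = -41 (H(A) = -2 - 39 = -41)
K = -246 (K = 6*(-41) = -246)
-K = -1*(-246) = 246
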